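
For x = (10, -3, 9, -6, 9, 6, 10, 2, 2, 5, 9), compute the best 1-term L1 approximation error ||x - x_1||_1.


Sorted |x_i| descending: [10, 10, 9, 9, 9, 6, 6, 5, 3, 2, 2]
Keep top 1: [10]
Tail entries: [10, 9, 9, 9, 6, 6, 5, 3, 2, 2]
L1 error = sum of tail = 61.

61


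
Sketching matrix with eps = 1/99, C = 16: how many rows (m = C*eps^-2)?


1/eps = 99.
(1/eps)^2 = 9801.
m = 16*9801 = 156816.

156816


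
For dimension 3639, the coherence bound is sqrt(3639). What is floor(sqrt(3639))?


60^2 = 3600 <= 3639 < 3721 = 61^2, so 60 <= sqrt(3639) < 61.
floor(sqrt(3639)) = 60.

60


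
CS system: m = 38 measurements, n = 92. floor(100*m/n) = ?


100*m/n = 100*38/92 ≈ 41.3043.
floor = 41.

41


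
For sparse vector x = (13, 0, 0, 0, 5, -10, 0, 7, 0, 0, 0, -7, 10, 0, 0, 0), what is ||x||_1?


Non-zero entries: [(0, 13), (4, 5), (5, -10), (7, 7), (11, -7), (12, 10)]
Absolute values: [13, 5, 10, 7, 7, 10]
||x||_1 = sum = 52.

52


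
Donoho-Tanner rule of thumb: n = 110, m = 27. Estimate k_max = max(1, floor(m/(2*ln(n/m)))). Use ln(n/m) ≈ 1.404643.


n/m = 110/27.
ln(n/m) ≈ 1.404643.
2*ln(n/m) ≈ 2.809286.
m/(2*ln(n/m)) ≈ 27/2.809286 ≈ 9.611.
floor = 9.
k_max = max(1, 9) = 9.

9


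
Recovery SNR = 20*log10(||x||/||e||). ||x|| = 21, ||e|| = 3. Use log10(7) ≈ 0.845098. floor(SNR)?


||x||/||e|| = 21/3 = 7.
log10(7) ≈ 0.845098.
20*log10(||x||/||e||) ≈ 20*0.845098 = 16.90196.
floor(16.90196) = 16.

16


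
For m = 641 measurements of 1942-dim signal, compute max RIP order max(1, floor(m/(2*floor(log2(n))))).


floor(log2(1942)) = 10.
2*10 = 20.
m/(2*floor(log2(n))) = 641/20 ≈ 32.05.
floor = 32.
k = max(1, 32) = 32.

32


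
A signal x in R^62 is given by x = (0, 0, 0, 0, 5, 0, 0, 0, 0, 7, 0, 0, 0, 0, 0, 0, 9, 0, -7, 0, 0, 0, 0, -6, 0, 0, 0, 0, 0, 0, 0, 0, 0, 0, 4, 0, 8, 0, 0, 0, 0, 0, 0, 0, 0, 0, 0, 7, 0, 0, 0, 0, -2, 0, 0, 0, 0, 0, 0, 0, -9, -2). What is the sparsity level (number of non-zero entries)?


Non-zero positions: [4, 9, 16, 18, 23, 34, 36, 47, 52, 60, 61].
Sparsity = 11.

11


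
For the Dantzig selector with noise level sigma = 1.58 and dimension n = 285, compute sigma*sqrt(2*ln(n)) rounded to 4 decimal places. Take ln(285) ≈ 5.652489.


ln(285) ≈ 5.652489.
2*ln(n) ≈ 11.304978.
sqrt(2*ln(n)) ≈ sqrt(11.304978) ≈ 3.362288.
threshold ≈ 1.58*3.362288 = 5.31241504 ≈ 5.3124.

5.3124


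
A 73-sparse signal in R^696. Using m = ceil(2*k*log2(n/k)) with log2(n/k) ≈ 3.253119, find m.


log2(n/k) = log2(696/73) ≈ 3.253119.
2*k*log2(n/k) ≈ 2*73*3.253119 = 474.955374.
m = ceil(474.955374) = 475.

475


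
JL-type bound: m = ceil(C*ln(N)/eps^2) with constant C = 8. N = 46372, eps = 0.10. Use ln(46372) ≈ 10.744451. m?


ln(46372) ≈ 10.744451.
eps^2 = 0.10^2 = 0.01.
C*ln(N)/eps^2 ≈ 8*10.744451/0.01 ≈ 8595.5608.
m = ceil(8595.5608) = 8596.

8596


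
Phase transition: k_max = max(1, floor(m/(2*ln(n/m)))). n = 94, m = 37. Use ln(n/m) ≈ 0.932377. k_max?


n/m = 94/37.
ln(n/m) ≈ 0.932377.
2*ln(n/m) ≈ 1.864754.
m/(2*ln(n/m)) ≈ 37/1.864754 ≈ 19.8418.
floor = 19.
k_max = max(1, 19) = 19.

19


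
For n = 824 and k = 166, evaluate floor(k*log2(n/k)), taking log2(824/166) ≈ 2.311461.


log2(n/k) = log2(824/166) ≈ 2.311461.
k*log2(n/k) ≈ 166*2.311461 = 383.702526.
floor(383.702526) = 383.

383


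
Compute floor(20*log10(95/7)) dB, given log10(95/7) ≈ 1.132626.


||x||/||e|| = 95/7.
log10(95/7) ≈ 1.132626.
20*log10(||x||/||e||) ≈ 20*1.132626 = 22.65252.
floor(22.65252) = 22.

22


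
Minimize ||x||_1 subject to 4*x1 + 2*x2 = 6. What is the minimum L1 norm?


Axis intercepts:
  x1 = 3/2, x2 = 0: L1 = 3/2
  x1 = 0, x2 = 3: L1 = 3
x* = (3/2, 0)
||x*||_1 = 3/2.

3/2


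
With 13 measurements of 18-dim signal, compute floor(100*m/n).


100*m/n = 100*13/18 ≈ 72.2222.
floor = 72.

72


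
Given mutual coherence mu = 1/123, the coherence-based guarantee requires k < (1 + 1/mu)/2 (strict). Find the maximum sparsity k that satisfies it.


1/mu = 123.
1 + 1/mu = 124.
(1 + 1/mu)/2 = 62 is an integer and the inequality is strict, so k_max = 62 - 1 = 61.

61


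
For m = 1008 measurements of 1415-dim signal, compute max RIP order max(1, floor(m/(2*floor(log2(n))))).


floor(log2(1415)) = 10.
2*10 = 20.
m/(2*floor(log2(n))) = 1008/20 ≈ 50.4.
floor = 50.
k = max(1, 50) = 50.

50


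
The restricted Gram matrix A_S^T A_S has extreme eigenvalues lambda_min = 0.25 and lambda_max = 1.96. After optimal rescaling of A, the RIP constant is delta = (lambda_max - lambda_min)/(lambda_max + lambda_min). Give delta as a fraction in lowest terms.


lambda_max - lambda_min = 1.96 - 0.25 = 1.71.
lambda_max + lambda_min = 1.96 + 0.25 = 2.21.
delta = 1.71/2.21 = 171/221.

171/221


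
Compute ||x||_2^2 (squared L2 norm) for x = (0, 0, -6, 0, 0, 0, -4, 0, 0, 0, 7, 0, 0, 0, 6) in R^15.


Non-zero entries: [(2, -6), (6, -4), (10, 7), (14, 6)]
Squares: [36, 16, 49, 36]
||x||_2^2 = sum = 137.

137


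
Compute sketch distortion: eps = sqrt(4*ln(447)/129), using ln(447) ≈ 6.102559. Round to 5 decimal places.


ln(447) ≈ 6.102559.
4*ln(N)/m ≈ 4*6.102559/129 ≈ 0.18922664.
eps = sqrt(0.18922664) ≈ 0.4350019 ≈ 0.43500.

0.43500


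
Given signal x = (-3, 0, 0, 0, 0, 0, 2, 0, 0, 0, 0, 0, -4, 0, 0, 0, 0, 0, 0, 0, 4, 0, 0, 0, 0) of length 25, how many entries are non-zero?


Non-zero positions: [0, 6, 12, 20].
Sparsity = 4.

4


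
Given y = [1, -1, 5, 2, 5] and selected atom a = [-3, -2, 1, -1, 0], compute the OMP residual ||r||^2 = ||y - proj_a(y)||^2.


a^T a = 15.
a^T y = 2.
coeff = 2/15 = 2/15.
||r||^2 = 836/15.

836/15


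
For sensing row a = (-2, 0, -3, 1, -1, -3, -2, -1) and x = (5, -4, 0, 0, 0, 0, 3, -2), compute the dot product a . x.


Non-zero terms: ['-2*5', '0*-4', '-2*3', '-1*-2']
Products: [-10, 0, -6, 2]
y = sum = -14.

-14


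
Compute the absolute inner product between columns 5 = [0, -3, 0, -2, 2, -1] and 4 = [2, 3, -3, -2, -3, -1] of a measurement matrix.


Inner product: 0*2 + -3*3 + 0*-3 + -2*-2 + 2*-3 + -1*-1
Products: [0, -9, 0, 4, -6, 1]
Sum = -10.
|dot| = 10.

10


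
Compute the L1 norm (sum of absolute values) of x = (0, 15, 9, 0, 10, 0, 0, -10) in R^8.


Non-zero entries: [(1, 15), (2, 9), (4, 10), (7, -10)]
Absolute values: [15, 9, 10, 10]
||x||_1 = sum = 44.

44


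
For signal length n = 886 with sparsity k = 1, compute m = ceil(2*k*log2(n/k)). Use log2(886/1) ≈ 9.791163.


log2(n/k) = log2(886/1) ≈ 9.791163.
2*k*log2(n/k) ≈ 2*1*9.791163 = 19.582326.
m = ceil(19.582326) = 20.

20


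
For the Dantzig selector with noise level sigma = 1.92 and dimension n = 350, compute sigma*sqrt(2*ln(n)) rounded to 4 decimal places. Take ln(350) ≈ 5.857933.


ln(350) ≈ 5.857933.
2*ln(n) ≈ 11.715866.
sqrt(2*ln(n)) ≈ sqrt(11.715866) ≈ 3.422845.
threshold ≈ 1.92*3.422845 = 6.5718624 ≈ 6.5719.

6.5719


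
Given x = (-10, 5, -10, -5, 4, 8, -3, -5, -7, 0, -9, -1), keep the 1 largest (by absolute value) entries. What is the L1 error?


Sorted |x_i| descending: [10, 10, 9, 8, 7, 5, 5, 5, 4, 3, 1, 0]
Keep top 1: [10]
Tail entries: [10, 9, 8, 7, 5, 5, 5, 4, 3, 1, 0]
L1 error = sum of tail = 57.

57


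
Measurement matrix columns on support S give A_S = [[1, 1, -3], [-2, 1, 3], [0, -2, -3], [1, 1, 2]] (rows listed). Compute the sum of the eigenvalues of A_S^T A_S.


Sum of eigenvalues of A_S^T A_S = trace(A_S^T A_S) = sum of squared column norms of A_S.
A_S^T A_S diagonal: [6, 7, 31].
trace = 6 + 7 + 31 = 44.

44


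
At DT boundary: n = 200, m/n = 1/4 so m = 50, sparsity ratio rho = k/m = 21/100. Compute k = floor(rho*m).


m = 1/4*200 = 50.
rho = 21/100.
rho*m = 21/100*50 = 10.5.
k = floor(10.5) = 10.

10


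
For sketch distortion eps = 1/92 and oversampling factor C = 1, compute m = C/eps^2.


1/eps = 92.
(1/eps)^2 = 8464.
m = 1*8464 = 8464.

8464


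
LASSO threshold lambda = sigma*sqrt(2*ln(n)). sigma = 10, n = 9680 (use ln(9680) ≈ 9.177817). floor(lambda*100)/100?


ln(9680) ≈ 9.177817.
2*ln(n) ≈ 18.355634.
sqrt(2*ln(n)) ≈ sqrt(18.355634) ≈ 4.284348.
lambda ≈ 10*4.284348 = 42.84348.
floor(lambda*100)/100 = 42.84.

42.84


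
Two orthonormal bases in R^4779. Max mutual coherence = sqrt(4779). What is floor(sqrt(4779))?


69^2 = 4761 <= 4779 < 4900 = 70^2, so 69 <= sqrt(4779) < 70.
floor(sqrt(4779)) = 69.

69


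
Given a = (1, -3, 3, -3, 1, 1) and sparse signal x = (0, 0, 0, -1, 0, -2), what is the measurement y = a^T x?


Non-zero terms: ['-3*-1', '1*-2']
Products: [3, -2]
y = sum = 1.

1


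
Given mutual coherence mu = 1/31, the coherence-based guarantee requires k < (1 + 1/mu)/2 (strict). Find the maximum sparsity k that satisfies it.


1/mu = 31.
1 + 1/mu = 32.
(1 + 1/mu)/2 = 16 is an integer and the inequality is strict, so k_max = 16 - 1 = 15.

15


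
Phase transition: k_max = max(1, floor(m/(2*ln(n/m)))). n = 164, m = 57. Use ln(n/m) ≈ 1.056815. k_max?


n/m = 164/57.
ln(n/m) ≈ 1.056815.
2*ln(n/m) ≈ 2.11363.
m/(2*ln(n/m)) ≈ 57/2.11363 ≈ 26.9678.
floor = 26.
k_max = max(1, 26) = 26.

26


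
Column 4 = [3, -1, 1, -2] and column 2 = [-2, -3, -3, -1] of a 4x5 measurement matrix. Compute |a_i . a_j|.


Inner product: 3*-2 + -1*-3 + 1*-3 + -2*-1
Products: [-6, 3, -3, 2]
Sum = -4.
|dot| = 4.

4


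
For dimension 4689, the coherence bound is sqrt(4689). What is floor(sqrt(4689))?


68^2 = 4624 <= 4689 < 4761 = 69^2, so 68 <= sqrt(4689) < 69.
floor(sqrt(4689)) = 68.

68


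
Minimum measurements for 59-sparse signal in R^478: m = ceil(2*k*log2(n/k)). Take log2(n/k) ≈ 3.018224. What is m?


log2(n/k) = log2(478/59) ≈ 3.018224.
2*k*log2(n/k) ≈ 2*59*3.018224 = 356.150432.
m = ceil(356.150432) = 357.

357


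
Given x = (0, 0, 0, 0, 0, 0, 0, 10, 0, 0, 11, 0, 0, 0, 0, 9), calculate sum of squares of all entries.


Non-zero entries: [(7, 10), (10, 11), (15, 9)]
Squares: [100, 121, 81]
||x||_2^2 = sum = 302.

302


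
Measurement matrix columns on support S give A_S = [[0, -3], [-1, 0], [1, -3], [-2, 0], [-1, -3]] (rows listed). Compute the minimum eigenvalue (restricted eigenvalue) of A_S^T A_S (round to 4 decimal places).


A_S^T A_S = [[7, 0], [0, 27]].
trace = 34.
det = 189.
disc = trace^2 - 4*det = 1156 - 4*189 = 400.
sqrt(400) = 20.
lam_min = (34 - 20)/2 = 7 = 7.0000.

7.0000


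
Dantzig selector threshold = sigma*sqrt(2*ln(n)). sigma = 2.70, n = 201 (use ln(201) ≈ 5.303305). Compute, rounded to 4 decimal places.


ln(201) ≈ 5.303305.
2*ln(n) ≈ 10.60661.
sqrt(2*ln(n)) ≈ sqrt(10.60661) ≈ 3.256779.
threshold ≈ 2.70*3.256779 = 8.7933033 ≈ 8.7933.

8.7933


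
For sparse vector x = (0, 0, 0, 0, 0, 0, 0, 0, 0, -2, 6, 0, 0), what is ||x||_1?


Non-zero entries: [(9, -2), (10, 6)]
Absolute values: [2, 6]
||x||_1 = sum = 8.

8


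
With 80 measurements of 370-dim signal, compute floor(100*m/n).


100*m/n = 100*80/370 ≈ 21.6216.
floor = 21.

21


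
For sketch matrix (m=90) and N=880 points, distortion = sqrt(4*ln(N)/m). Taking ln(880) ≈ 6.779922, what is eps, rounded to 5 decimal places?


ln(880) ≈ 6.779922.
4*ln(N)/m ≈ 4*6.779922/90 ≈ 0.30132987.
eps = sqrt(0.30132987) ≈ 0.5489352 ≈ 0.54894.

0.54894


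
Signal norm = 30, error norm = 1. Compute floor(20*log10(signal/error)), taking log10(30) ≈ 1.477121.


||x||/||e|| = 30/1 = 30.
log10(30) ≈ 1.477121.
20*log10(||x||/||e||) ≈ 20*1.477121 = 29.54242.
floor(29.54242) = 29.

29


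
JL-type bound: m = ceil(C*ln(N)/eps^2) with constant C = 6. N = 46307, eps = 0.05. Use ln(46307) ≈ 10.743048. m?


ln(46307) ≈ 10.743048.
eps^2 = 0.05^2 = 0.0025.
C*ln(N)/eps^2 ≈ 6*10.743048/0.0025 ≈ 25783.3152.
m = ceil(25783.3152) = 25784.

25784


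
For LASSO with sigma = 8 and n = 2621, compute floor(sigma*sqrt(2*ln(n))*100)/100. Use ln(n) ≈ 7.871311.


ln(2621) ≈ 7.871311.
2*ln(n) ≈ 15.742622.
sqrt(2*ln(n)) ≈ sqrt(15.742622) ≈ 3.967697.
lambda ≈ 8*3.967697 = 31.741576.
floor(lambda*100)/100 = 31.74.

31.74


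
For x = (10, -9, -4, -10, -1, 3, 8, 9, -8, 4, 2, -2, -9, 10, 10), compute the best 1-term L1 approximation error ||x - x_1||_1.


Sorted |x_i| descending: [10, 10, 10, 10, 9, 9, 9, 8, 8, 4, 4, 3, 2, 2, 1]
Keep top 1: [10]
Tail entries: [10, 10, 10, 9, 9, 9, 8, 8, 4, 4, 3, 2, 2, 1]
L1 error = sum of tail = 89.

89


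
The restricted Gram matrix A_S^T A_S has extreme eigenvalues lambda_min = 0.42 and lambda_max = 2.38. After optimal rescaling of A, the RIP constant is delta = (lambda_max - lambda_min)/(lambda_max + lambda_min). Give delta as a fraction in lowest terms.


lambda_max - lambda_min = 2.38 - 0.42 = 1.96.
lambda_max + lambda_min = 2.38 + 0.42 = 2.80.
delta = 1.96/2.80 = 196/280 = 7/10.

7/10


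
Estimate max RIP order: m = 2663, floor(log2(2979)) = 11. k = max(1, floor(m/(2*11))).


floor(log2(2979)) = 11.
2*11 = 22.
m/(2*floor(log2(n))) = 2663/22 ≈ 121.0455.
floor = 121.
k = max(1, 121) = 121.

121


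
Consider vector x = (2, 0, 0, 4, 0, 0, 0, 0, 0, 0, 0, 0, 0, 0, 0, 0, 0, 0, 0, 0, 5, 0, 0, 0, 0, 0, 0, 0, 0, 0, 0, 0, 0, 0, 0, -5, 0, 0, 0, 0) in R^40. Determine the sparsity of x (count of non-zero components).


Non-zero positions: [0, 3, 20, 35].
Sparsity = 4.

4


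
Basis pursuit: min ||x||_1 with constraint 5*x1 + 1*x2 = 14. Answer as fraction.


Axis intercepts:
  x1 = 14/5, x2 = 0: L1 = 14/5
  x1 = 0, x2 = 14: L1 = 14
x* = (14/5, 0)
||x*||_1 = 14/5.

14/5


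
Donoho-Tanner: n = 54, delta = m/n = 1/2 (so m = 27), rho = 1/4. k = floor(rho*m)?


m = 1/2*54 = 27.
rho = 1/4.
rho*m = 1/4*27 = 6.75.
k = floor(6.75) = 6.

6


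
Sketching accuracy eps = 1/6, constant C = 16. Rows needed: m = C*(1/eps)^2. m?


1/eps = 6.
(1/eps)^2 = 36.
m = 16*36 = 576.

576


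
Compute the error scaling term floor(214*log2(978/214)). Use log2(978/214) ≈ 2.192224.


log2(n/k) = log2(978/214) ≈ 2.192224.
k*log2(n/k) ≈ 214*2.192224 = 469.135936.
floor(469.135936) = 469.

469


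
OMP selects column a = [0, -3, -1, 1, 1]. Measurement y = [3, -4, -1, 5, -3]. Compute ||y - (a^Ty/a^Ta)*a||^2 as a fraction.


a^T a = 12.
a^T y = 15.
coeff = 15/12 = 5/4.
||r||^2 = 165/4.

165/4


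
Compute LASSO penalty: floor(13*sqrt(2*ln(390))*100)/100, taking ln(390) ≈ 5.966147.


ln(390) ≈ 5.966147.
2*ln(n) ≈ 11.932294.
sqrt(2*ln(n)) ≈ sqrt(11.932294) ≈ 3.454315.
lambda ≈ 13*3.454315 = 44.906095.
floor(lambda*100)/100 = 44.90.

44.90


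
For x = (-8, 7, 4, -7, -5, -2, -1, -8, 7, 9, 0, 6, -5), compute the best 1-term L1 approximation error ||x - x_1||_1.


Sorted |x_i| descending: [9, 8, 8, 7, 7, 7, 6, 5, 5, 4, 2, 1, 0]
Keep top 1: [9]
Tail entries: [8, 8, 7, 7, 7, 6, 5, 5, 4, 2, 1, 0]
L1 error = sum of tail = 60.

60


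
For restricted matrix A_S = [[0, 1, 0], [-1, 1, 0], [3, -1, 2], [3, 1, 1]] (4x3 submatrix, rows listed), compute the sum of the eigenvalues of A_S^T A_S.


Sum of eigenvalues of A_S^T A_S = trace(A_S^T A_S) = sum of squared column norms of A_S.
A_S^T A_S diagonal: [19, 4, 5].
trace = 19 + 4 + 5 = 28.

28


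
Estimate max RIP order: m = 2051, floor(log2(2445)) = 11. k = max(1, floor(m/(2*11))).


floor(log2(2445)) = 11.
2*11 = 22.
m/(2*floor(log2(n))) = 2051/22 ≈ 93.2273.
floor = 93.
k = max(1, 93) = 93.

93


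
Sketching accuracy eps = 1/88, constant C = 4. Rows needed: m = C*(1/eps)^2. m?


1/eps = 88.
(1/eps)^2 = 7744.
m = 4*7744 = 30976.

30976


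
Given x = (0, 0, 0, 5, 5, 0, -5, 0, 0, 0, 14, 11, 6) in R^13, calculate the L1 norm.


Non-zero entries: [(3, 5), (4, 5), (6, -5), (10, 14), (11, 11), (12, 6)]
Absolute values: [5, 5, 5, 14, 11, 6]
||x||_1 = sum = 46.

46


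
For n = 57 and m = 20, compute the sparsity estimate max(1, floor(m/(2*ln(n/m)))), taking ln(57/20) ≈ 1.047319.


n/m = 57/20.
ln(n/m) ≈ 1.047319.
2*ln(n/m) ≈ 2.094638.
m/(2*ln(n/m)) ≈ 20/2.094638 ≈ 9.5482.
floor = 9.
k_max = max(1, 9) = 9.

9


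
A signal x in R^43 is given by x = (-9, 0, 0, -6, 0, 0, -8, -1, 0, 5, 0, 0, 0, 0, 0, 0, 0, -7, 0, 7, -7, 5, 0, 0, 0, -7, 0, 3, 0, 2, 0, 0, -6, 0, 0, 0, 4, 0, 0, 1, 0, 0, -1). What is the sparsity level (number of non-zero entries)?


Non-zero positions: [0, 3, 6, 7, 9, 17, 19, 20, 21, 25, 27, 29, 32, 36, 39, 42].
Sparsity = 16.

16


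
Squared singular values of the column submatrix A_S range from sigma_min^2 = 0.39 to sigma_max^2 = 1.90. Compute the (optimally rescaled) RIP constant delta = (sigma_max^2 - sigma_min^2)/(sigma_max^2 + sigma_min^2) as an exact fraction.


lambda_max - lambda_min = 1.90 - 0.39 = 1.51.
lambda_max + lambda_min = 1.90 + 0.39 = 2.29.
delta = 1.51/2.29 = 151/229.

151/229


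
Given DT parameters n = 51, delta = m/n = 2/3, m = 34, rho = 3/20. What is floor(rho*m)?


m = 2/3*51 = 34.
rho = 3/20.
rho*m = 3/20*34 = 5.1.
k = floor(5.1) = 5.

5


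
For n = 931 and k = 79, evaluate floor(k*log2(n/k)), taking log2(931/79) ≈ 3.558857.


log2(n/k) = log2(931/79) ≈ 3.558857.
k*log2(n/k) ≈ 79*3.558857 = 281.149703.
floor(281.149703) = 281.

281


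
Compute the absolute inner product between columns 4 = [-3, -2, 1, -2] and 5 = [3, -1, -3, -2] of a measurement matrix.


Inner product: -3*3 + -2*-1 + 1*-3 + -2*-2
Products: [-9, 2, -3, 4]
Sum = -6.
|dot| = 6.

6


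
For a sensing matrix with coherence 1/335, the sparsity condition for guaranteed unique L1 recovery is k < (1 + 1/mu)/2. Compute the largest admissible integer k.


1/mu = 335.
1 + 1/mu = 336.
(1 + 1/mu)/2 = 168 is an integer and the inequality is strict, so k_max = 168 - 1 = 167.

167


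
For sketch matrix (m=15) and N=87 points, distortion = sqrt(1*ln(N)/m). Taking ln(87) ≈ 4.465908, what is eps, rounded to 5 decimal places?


ln(87) ≈ 4.465908.
1*ln(N)/m ≈ 1*4.465908/15 ≈ 0.2977272.
eps = sqrt(0.2977272) ≈ 0.5456438 ≈ 0.54564.

0.54564


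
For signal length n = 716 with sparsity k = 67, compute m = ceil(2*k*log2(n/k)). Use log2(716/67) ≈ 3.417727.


log2(n/k) = log2(716/67) ≈ 3.417727.
2*k*log2(n/k) ≈ 2*67*3.417727 = 457.975418.
m = ceil(457.975418) = 458.

458


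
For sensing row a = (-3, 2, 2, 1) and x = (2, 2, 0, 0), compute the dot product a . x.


Non-zero terms: ['-3*2', '2*2']
Products: [-6, 4]
y = sum = -2.

-2


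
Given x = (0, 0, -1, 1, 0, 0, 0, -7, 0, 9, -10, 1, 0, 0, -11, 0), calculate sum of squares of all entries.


Non-zero entries: [(2, -1), (3, 1), (7, -7), (9, 9), (10, -10), (11, 1), (14, -11)]
Squares: [1, 1, 49, 81, 100, 1, 121]
||x||_2^2 = sum = 354.

354


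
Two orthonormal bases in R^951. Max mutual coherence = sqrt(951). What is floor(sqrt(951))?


30^2 = 900 <= 951 < 961 = 31^2, so 30 <= sqrt(951) < 31.
floor(sqrt(951)) = 30.

30


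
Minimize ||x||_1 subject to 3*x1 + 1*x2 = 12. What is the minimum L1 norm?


Axis intercepts:
  x1 = 4, x2 = 0: L1 = 4
  x1 = 0, x2 = 12: L1 = 12
x* = (4, 0)
||x*||_1 = 4.

4


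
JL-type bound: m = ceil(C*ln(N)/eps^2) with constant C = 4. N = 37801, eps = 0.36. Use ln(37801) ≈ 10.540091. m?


ln(37801) ≈ 10.540091.
eps^2 = 0.36^2 = 0.1296.
C*ln(N)/eps^2 ≈ 4*10.540091/0.1296 ≈ 325.3115.
m = ceil(325.3115) = 326.

326


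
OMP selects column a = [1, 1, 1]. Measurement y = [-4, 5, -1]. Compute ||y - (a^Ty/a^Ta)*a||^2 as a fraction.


a^T a = 3.
a^T y = 0.
coeff = 0/3 = 0.
||r||^2 = 42.

42


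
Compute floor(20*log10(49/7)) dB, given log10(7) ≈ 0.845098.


||x||/||e|| = 49/7 = 7.
log10(7) ≈ 0.845098.
20*log10(||x||/||e||) ≈ 20*0.845098 = 16.90196.
floor(16.90196) = 16.

16


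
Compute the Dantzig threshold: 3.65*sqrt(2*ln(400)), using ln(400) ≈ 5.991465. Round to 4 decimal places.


ln(400) ≈ 5.991465.
2*ln(n) ≈ 11.98293.
sqrt(2*ln(n)) ≈ sqrt(11.98293) ≈ 3.461637.
threshold ≈ 3.65*3.461637 = 12.63497505 ≈ 12.6350.

12.6350


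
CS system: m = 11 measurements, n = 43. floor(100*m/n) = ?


100*m/n = 100*11/43 ≈ 25.5814.
floor = 25.

25


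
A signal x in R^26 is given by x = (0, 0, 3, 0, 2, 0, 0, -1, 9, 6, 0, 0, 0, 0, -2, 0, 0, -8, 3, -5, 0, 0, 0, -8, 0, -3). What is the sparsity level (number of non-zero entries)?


Non-zero positions: [2, 4, 7, 8, 9, 14, 17, 18, 19, 23, 25].
Sparsity = 11.

11


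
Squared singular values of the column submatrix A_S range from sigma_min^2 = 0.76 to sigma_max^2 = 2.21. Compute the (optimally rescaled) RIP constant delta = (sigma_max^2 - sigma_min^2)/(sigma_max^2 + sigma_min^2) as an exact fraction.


lambda_max - lambda_min = 2.21 - 0.76 = 1.45.
lambda_max + lambda_min = 2.21 + 0.76 = 2.97.
delta = 1.45/2.97 = 145/297.

145/297


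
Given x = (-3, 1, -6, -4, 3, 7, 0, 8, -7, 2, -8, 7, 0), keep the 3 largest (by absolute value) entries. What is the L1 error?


Sorted |x_i| descending: [8, 8, 7, 7, 7, 6, 4, 3, 3, 2, 1, 0, 0]
Keep top 3: [8, 8, 7]
Tail entries: [7, 7, 6, 4, 3, 3, 2, 1, 0, 0]
L1 error = sum of tail = 33.

33


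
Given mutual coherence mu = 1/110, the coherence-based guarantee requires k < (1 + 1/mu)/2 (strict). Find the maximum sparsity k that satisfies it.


1/mu = 110.
1 + 1/mu = 111.
(1 + 1/mu)/2 = 55.5 is not an integer, so k_max = floor(55.5) = 55.

55


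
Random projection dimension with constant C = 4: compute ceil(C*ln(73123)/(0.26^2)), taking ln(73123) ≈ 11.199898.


ln(73123) ≈ 11.199898.
eps^2 = 0.26^2 = 0.0676.
C*ln(N)/eps^2 ≈ 4*11.199898/0.0676 ≈ 662.7159.
m = ceil(662.7159) = 663.

663


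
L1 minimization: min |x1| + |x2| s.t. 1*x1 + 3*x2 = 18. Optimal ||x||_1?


Axis intercepts:
  x1 = 18, x2 = 0: L1 = 18
  x1 = 0, x2 = 6: L1 = 6
x* = (0, 6)
||x*||_1 = 6.

6


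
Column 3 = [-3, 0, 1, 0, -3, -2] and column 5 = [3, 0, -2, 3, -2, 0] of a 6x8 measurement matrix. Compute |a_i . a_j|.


Inner product: -3*3 + 0*0 + 1*-2 + 0*3 + -3*-2 + -2*0
Products: [-9, 0, -2, 0, 6, 0]
Sum = -5.
|dot| = 5.

5


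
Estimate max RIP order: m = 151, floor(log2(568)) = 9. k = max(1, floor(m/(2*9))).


floor(log2(568)) = 9.
2*9 = 18.
m/(2*floor(log2(n))) = 151/18 ≈ 8.3889.
floor = 8.
k = max(1, 8) = 8.

8


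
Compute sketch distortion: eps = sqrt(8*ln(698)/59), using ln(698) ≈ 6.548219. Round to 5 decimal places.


ln(698) ≈ 6.548219.
8*ln(N)/m ≈ 8*6.548219/59 ≈ 0.8878941.
eps = sqrt(0.8878941) ≈ 0.9422813 ≈ 0.94228.

0.94228


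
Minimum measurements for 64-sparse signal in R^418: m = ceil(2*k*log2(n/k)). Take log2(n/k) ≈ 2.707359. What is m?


log2(n/k) = log2(418/64) ≈ 2.707359.
2*k*log2(n/k) ≈ 2*64*2.707359 = 346.541952.
m = ceil(346.541952) = 347.

347


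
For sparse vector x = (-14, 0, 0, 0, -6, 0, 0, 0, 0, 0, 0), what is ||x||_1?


Non-zero entries: [(0, -14), (4, -6)]
Absolute values: [14, 6]
||x||_1 = sum = 20.

20


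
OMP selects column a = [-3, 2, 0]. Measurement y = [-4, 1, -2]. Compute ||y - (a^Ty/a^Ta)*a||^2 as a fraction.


a^T a = 13.
a^T y = 14.
coeff = 14/13 = 14/13.
||r||^2 = 77/13.

77/13


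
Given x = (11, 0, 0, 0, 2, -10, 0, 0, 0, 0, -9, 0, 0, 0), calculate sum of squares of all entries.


Non-zero entries: [(0, 11), (4, 2), (5, -10), (10, -9)]
Squares: [121, 4, 100, 81]
||x||_2^2 = sum = 306.

306


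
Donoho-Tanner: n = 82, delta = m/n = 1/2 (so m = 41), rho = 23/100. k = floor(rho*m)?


m = 1/2*82 = 41.
rho = 23/100.
rho*m = 23/100*41 = 9.43.
k = floor(9.43) = 9.

9


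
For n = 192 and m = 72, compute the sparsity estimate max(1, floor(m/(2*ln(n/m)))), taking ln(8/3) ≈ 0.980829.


n/m = 192/72 = 8/3.
ln(n/m) ≈ 0.980829.
2*ln(n/m) ≈ 1.961658.
m/(2*ln(n/m)) ≈ 72/1.961658 ≈ 36.7036.
floor = 36.
k_max = max(1, 36) = 36.

36


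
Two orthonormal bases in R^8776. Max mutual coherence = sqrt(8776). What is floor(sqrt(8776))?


93^2 = 8649 <= 8776 < 8836 = 94^2, so 93 <= sqrt(8776) < 94.
floor(sqrt(8776)) = 93.

93


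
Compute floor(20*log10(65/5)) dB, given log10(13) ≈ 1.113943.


||x||/||e|| = 65/5 = 13.
log10(13) ≈ 1.113943.
20*log10(||x||/||e||) ≈ 20*1.113943 = 22.27886.
floor(22.27886) = 22.

22


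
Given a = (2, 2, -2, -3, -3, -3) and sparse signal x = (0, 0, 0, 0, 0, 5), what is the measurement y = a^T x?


Non-zero terms: ['-3*5']
Products: [-15]
y = sum = -15.

-15


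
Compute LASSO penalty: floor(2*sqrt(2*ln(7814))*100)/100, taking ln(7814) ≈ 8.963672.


ln(7814) ≈ 8.963672.
2*ln(n) ≈ 17.927344.
sqrt(2*ln(n)) ≈ sqrt(17.927344) ≈ 4.234069.
lambda ≈ 2*4.234069 = 8.468138.
floor(lambda*100)/100 = 8.46.

8.46


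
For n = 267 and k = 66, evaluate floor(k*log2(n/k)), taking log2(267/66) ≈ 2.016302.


log2(n/k) = log2(267/66) ≈ 2.016302.
k*log2(n/k) ≈ 66*2.016302 = 133.075932.
floor(133.075932) = 133.

133


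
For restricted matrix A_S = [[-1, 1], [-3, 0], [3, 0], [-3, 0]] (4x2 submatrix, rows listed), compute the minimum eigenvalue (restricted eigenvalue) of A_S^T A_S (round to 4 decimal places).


A_S^T A_S = [[28, -1], [-1, 1]].
trace = 29.
det = 27.
disc = trace^2 - 4*det = 841 - 4*27 = 733.
sqrt(733) ≈ 27.073973.
lam_min = (29 - sqrt(733))/2 ≈ (29 - 27.073973)/2 = 0.9630135 ≈ 0.9630.

0.9630


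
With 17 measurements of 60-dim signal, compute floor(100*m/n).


100*m/n = 100*17/60 ≈ 28.3333.
floor = 28.

28


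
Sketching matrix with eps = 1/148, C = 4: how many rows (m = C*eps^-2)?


1/eps = 148.
(1/eps)^2 = 21904.
m = 4*21904 = 87616.

87616


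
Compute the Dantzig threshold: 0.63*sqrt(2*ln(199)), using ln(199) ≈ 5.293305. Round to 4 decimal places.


ln(199) ≈ 5.293305.
2*ln(n) ≈ 10.58661.
sqrt(2*ln(n)) ≈ sqrt(10.58661) ≈ 3.253707.
threshold ≈ 0.63*3.253707 = 2.04983541 ≈ 2.0498.

2.0498


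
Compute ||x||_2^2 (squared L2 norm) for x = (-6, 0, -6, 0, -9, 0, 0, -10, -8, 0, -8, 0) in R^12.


Non-zero entries: [(0, -6), (2, -6), (4, -9), (7, -10), (8, -8), (10, -8)]
Squares: [36, 36, 81, 100, 64, 64]
||x||_2^2 = sum = 381.

381


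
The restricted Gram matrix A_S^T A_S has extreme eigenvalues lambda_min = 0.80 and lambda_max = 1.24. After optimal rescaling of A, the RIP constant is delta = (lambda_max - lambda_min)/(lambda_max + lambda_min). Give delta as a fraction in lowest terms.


lambda_max - lambda_min = 1.24 - 0.80 = 0.44.
lambda_max + lambda_min = 1.24 + 0.80 = 2.04.
delta = 0.44/2.04 = 44/204 = 11/51.

11/51


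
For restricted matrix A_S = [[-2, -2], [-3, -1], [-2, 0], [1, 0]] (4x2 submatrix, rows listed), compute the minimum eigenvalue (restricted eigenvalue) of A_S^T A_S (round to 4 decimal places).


A_S^T A_S = [[18, 7], [7, 5]].
trace = 23.
det = 41.
disc = trace^2 - 4*det = 529 - 4*41 = 365.
sqrt(365) ≈ 19.104973.
lam_min = (23 - sqrt(365))/2 ≈ (23 - 19.104973)/2 = 1.9475135 ≈ 1.9475.

1.9475


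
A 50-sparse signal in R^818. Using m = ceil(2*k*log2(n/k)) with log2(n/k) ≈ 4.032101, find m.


log2(n/k) = log2(818/50) ≈ 4.032101.
2*k*log2(n/k) ≈ 2*50*4.032101 = 403.2101.
m = ceil(403.2101) = 404.

404


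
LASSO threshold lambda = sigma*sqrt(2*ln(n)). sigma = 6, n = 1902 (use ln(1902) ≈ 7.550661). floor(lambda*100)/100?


ln(1902) ≈ 7.550661.
2*ln(n) ≈ 15.101322.
sqrt(2*ln(n)) ≈ sqrt(15.101322) ≈ 3.886042.
lambda ≈ 6*3.886042 = 23.316252.
floor(lambda*100)/100 = 23.31.

23.31


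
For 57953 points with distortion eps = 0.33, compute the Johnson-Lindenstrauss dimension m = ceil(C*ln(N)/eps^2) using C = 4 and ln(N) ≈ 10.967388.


ln(57953) ≈ 10.967388.
eps^2 = 0.33^2 = 0.1089.
C*ln(N)/eps^2 ≈ 4*10.967388/0.1089 ≈ 402.8425.
m = ceil(402.8425) = 403.

403


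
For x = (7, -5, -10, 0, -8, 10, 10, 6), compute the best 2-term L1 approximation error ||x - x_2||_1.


Sorted |x_i| descending: [10, 10, 10, 8, 7, 6, 5, 0]
Keep top 2: [10, 10]
Tail entries: [10, 8, 7, 6, 5, 0]
L1 error = sum of tail = 36.

36


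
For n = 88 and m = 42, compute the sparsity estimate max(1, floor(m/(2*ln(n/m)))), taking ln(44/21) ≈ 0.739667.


n/m = 88/42 = 44/21.
ln(n/m) ≈ 0.739667.
2*ln(n/m) ≈ 1.479334.
m/(2*ln(n/m)) ≈ 42/1.479334 ≈ 28.3912.
floor = 28.
k_max = max(1, 28) = 28.

28


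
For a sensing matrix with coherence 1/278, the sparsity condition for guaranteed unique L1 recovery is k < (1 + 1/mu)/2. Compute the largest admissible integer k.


1/mu = 278.
1 + 1/mu = 279.
(1 + 1/mu)/2 = 139.5 is not an integer, so k_max = floor(139.5) = 139.

139


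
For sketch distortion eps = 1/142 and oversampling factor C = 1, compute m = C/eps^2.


1/eps = 142.
(1/eps)^2 = 20164.
m = 1*20164 = 20164.

20164


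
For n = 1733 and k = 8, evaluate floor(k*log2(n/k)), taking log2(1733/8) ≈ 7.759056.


log2(n/k) = log2(1733/8) ≈ 7.759056.
k*log2(n/k) ≈ 8*7.759056 = 62.072448.
floor(62.072448) = 62.

62


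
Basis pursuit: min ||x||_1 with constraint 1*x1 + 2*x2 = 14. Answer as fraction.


Axis intercepts:
  x1 = 14, x2 = 0: L1 = 14
  x1 = 0, x2 = 7: L1 = 7
x* = (0, 7)
||x*||_1 = 7.

7


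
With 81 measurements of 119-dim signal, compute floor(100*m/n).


100*m/n = 100*81/119 ≈ 68.0672.
floor = 68.

68


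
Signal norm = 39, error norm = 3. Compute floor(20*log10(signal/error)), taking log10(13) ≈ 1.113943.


||x||/||e|| = 39/3 = 13.
log10(13) ≈ 1.113943.
20*log10(||x||/||e||) ≈ 20*1.113943 = 22.27886.
floor(22.27886) = 22.

22


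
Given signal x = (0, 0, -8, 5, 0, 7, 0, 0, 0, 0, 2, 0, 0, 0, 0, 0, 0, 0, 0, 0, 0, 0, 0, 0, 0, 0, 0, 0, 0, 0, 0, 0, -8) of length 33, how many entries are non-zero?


Non-zero positions: [2, 3, 5, 10, 32].
Sparsity = 5.

5


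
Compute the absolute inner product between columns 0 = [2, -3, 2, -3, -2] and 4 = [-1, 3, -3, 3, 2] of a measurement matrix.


Inner product: 2*-1 + -3*3 + 2*-3 + -3*3 + -2*2
Products: [-2, -9, -6, -9, -4]
Sum = -30.
|dot| = 30.

30


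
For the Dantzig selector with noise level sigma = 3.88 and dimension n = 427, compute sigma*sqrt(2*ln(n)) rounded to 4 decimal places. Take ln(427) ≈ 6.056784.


ln(427) ≈ 6.056784.
2*ln(n) ≈ 12.113568.
sqrt(2*ln(n)) ≈ sqrt(12.113568) ≈ 3.480455.
threshold ≈ 3.88*3.480455 = 13.5041654 ≈ 13.5042.

13.5042


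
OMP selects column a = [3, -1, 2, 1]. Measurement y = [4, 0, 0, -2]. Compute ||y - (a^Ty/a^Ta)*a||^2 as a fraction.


a^T a = 15.
a^T y = 10.
coeff = 10/15 = 2/3.
||r||^2 = 40/3.

40/3


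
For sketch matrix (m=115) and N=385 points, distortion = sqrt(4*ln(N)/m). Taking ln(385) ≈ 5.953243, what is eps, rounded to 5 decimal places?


ln(385) ≈ 5.953243.
4*ln(N)/m ≈ 4*5.953243/115 ≈ 0.20706932.
eps = sqrt(0.20706932) ≈ 0.4550487 ≈ 0.45505.

0.45505


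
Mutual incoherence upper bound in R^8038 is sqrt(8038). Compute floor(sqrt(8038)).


89^2 = 7921 <= 8038 < 8100 = 90^2, so 89 <= sqrt(8038) < 90.
floor(sqrt(8038)) = 89.

89


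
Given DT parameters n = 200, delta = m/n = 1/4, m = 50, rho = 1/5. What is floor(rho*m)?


m = 1/4*200 = 50.
rho = 1/5.
rho*m = 1/5*50 = 10.
k = floor(10) = 10.

10


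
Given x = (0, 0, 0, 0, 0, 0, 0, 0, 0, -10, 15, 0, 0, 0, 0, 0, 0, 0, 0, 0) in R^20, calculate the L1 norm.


Non-zero entries: [(9, -10), (10, 15)]
Absolute values: [10, 15]
||x||_1 = sum = 25.

25


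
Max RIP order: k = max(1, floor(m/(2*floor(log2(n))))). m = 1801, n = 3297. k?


floor(log2(3297)) = 11.
2*11 = 22.
m/(2*floor(log2(n))) = 1801/22 ≈ 81.8636.
floor = 81.
k = max(1, 81) = 81.

81


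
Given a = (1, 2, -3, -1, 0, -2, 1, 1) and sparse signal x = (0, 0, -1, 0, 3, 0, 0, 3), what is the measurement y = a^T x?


Non-zero terms: ['-3*-1', '0*3', '1*3']
Products: [3, 0, 3]
y = sum = 6.

6


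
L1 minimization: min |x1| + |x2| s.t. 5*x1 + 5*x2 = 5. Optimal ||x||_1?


Axis intercepts:
  x1 = 1, x2 = 0: L1 = 1
  x1 = 0, x2 = 1: L1 = 1
x* = (1, 0)
||x*||_1 = 1.

1


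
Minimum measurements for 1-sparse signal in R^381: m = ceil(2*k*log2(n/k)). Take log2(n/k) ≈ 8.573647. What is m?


log2(n/k) = log2(381/1) ≈ 8.573647.
2*k*log2(n/k) ≈ 2*1*8.573647 = 17.147294.
m = ceil(17.147294) = 18.

18


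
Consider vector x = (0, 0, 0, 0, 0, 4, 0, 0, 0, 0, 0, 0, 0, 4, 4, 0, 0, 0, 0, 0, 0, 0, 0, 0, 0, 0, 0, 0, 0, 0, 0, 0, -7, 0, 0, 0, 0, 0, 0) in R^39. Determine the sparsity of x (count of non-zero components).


Non-zero positions: [5, 13, 14, 32].
Sparsity = 4.

4


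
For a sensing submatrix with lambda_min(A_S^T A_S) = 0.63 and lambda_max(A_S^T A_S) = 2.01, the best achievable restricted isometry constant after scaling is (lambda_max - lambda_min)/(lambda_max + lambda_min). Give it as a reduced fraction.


lambda_max - lambda_min = 2.01 - 0.63 = 1.38.
lambda_max + lambda_min = 2.01 + 0.63 = 2.64.
delta = 1.38/2.64 = 138/264 = 23/44.

23/44


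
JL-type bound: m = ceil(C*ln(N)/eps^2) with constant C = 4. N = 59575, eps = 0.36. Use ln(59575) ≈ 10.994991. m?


ln(59575) ≈ 10.994991.
eps^2 = 0.36^2 = 0.1296.
C*ln(N)/eps^2 ≈ 4*10.994991/0.1296 ≈ 339.3516.
m = ceil(339.3516) = 340.

340


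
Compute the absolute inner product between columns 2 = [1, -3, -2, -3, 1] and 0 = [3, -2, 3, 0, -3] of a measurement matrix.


Inner product: 1*3 + -3*-2 + -2*3 + -3*0 + 1*-3
Products: [3, 6, -6, 0, -3]
Sum = 0.
|dot| = 0.

0


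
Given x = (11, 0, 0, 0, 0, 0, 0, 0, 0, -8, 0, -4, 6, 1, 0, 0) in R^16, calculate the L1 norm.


Non-zero entries: [(0, 11), (9, -8), (11, -4), (12, 6), (13, 1)]
Absolute values: [11, 8, 4, 6, 1]
||x||_1 = sum = 30.

30


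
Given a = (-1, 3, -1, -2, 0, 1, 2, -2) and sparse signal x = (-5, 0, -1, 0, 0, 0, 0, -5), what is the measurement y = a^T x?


Non-zero terms: ['-1*-5', '-1*-1', '-2*-5']
Products: [5, 1, 10]
y = sum = 16.

16


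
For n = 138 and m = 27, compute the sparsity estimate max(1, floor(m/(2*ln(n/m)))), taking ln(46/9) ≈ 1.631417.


n/m = 138/27 = 46/9.
ln(n/m) ≈ 1.631417.
2*ln(n/m) ≈ 3.262834.
m/(2*ln(n/m)) ≈ 27/3.262834 ≈ 8.275.
floor = 8.
k_max = max(1, 8) = 8.

8


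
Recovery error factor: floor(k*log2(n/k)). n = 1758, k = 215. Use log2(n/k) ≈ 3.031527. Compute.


log2(n/k) = log2(1758/215) ≈ 3.031527.
k*log2(n/k) ≈ 215*3.031527 = 651.778305.
floor(651.778305) = 651.

651


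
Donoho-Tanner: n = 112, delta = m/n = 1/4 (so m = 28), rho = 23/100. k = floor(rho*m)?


m = 1/4*112 = 28.
rho = 23/100.
rho*m = 23/100*28 = 6.44.
k = floor(6.44) = 6.

6


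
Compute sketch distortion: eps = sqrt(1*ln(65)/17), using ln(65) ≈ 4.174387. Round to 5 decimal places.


ln(65) ≈ 4.174387.
1*ln(N)/m ≈ 1*4.174387/17 ≈ 0.24555218.
eps = sqrt(0.24555218) ≈ 0.4955322 ≈ 0.49553.

0.49553


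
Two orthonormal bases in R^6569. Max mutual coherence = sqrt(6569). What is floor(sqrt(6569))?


81^2 = 6561 <= 6569 < 6724 = 82^2, so 81 <= sqrt(6569) < 82.
floor(sqrt(6569)) = 81.

81


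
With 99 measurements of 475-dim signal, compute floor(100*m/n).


100*m/n = 100*99/475 ≈ 20.8421.
floor = 20.

20


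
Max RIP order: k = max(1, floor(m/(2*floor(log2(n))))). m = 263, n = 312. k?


floor(log2(312)) = 8.
2*8 = 16.
m/(2*floor(log2(n))) = 263/16 ≈ 16.4375.
floor = 16.
k = max(1, 16) = 16.

16


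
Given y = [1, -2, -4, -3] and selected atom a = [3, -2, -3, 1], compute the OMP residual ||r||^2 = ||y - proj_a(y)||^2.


a^T a = 23.
a^T y = 16.
coeff = 16/23 = 16/23.
||r||^2 = 434/23.

434/23


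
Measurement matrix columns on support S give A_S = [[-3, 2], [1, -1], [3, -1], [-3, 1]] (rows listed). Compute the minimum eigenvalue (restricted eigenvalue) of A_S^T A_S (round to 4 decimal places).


A_S^T A_S = [[28, -13], [-13, 7]].
trace = 35.
det = 27.
disc = trace^2 - 4*det = 1225 - 4*27 = 1117.
sqrt(1117) ≈ 33.421550.
lam_min = (35 - sqrt(1117))/2 ≈ (35 - 33.421550)/2 = 0.789225 ≈ 0.7892.

0.7892


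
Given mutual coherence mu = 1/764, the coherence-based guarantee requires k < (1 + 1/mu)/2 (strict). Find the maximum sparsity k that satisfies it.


1/mu = 764.
1 + 1/mu = 765.
(1 + 1/mu)/2 = 382.5 is not an integer, so k_max = floor(382.5) = 382.

382


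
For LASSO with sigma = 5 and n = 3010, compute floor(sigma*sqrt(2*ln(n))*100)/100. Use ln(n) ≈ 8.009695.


ln(3010) ≈ 8.009695.
2*ln(n) ≈ 16.01939.
sqrt(2*ln(n)) ≈ sqrt(16.01939) ≈ 4.002423.
lambda ≈ 5*4.002423 = 20.012115.
floor(lambda*100)/100 = 20.01.

20.01


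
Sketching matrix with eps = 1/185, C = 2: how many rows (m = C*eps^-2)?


1/eps = 185.
(1/eps)^2 = 34225.
m = 2*34225 = 68450.

68450


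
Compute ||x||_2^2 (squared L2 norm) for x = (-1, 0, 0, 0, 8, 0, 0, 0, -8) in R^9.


Non-zero entries: [(0, -1), (4, 8), (8, -8)]
Squares: [1, 64, 64]
||x||_2^2 = sum = 129.

129


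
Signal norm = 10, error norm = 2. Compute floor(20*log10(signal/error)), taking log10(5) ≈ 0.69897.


||x||/||e|| = 10/2 = 5.
log10(5) ≈ 0.69897.
20*log10(||x||/||e||) ≈ 20*0.69897 = 13.9794.
floor(13.9794) = 13.

13


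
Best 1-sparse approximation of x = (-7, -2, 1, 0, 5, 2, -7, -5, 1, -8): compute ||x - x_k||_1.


Sorted |x_i| descending: [8, 7, 7, 5, 5, 2, 2, 1, 1, 0]
Keep top 1: [8]
Tail entries: [7, 7, 5, 5, 2, 2, 1, 1, 0]
L1 error = sum of tail = 30.

30


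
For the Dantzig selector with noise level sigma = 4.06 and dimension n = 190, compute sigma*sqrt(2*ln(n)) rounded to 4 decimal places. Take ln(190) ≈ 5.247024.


ln(190) ≈ 5.247024.
2*ln(n) ≈ 10.494048.
sqrt(2*ln(n)) ≈ sqrt(10.494048) ≈ 3.239452.
threshold ≈ 4.06*3.239452 = 13.15217512 ≈ 13.1522.

13.1522


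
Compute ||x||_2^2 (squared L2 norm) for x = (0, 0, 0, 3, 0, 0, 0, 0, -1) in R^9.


Non-zero entries: [(3, 3), (8, -1)]
Squares: [9, 1]
||x||_2^2 = sum = 10.

10


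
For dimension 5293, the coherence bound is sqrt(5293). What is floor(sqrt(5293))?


72^2 = 5184 <= 5293 < 5329 = 73^2, so 72 <= sqrt(5293) < 73.
floor(sqrt(5293)) = 72.

72


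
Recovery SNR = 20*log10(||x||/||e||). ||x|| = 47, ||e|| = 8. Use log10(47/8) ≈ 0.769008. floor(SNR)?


||x||/||e|| = 47/8.
log10(47/8) ≈ 0.769008.
20*log10(||x||/||e||) ≈ 20*0.769008 = 15.38016.
floor(15.38016) = 15.

15


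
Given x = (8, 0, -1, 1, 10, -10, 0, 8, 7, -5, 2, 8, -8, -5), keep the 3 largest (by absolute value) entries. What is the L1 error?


Sorted |x_i| descending: [10, 10, 8, 8, 8, 8, 7, 5, 5, 2, 1, 1, 0, 0]
Keep top 3: [10, 10, 8]
Tail entries: [8, 8, 8, 7, 5, 5, 2, 1, 1, 0, 0]
L1 error = sum of tail = 45.

45


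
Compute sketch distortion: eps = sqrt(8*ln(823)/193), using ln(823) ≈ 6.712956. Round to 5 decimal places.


ln(823) ≈ 6.712956.
8*ln(N)/m ≈ 8*6.712956/193 ≈ 0.27825724.
eps = sqrt(0.27825724) ≈ 0.5275009 ≈ 0.52750.

0.52750


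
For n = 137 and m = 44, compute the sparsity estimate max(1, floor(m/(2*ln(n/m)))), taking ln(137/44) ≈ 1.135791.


n/m = 137/44.
ln(n/m) ≈ 1.135791.
2*ln(n/m) ≈ 2.271582.
m/(2*ln(n/m)) ≈ 44/2.271582 ≈ 19.3698.
floor = 19.
k_max = max(1, 19) = 19.

19


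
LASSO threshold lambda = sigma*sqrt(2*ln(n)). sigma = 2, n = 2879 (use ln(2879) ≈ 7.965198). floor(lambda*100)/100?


ln(2879) ≈ 7.965198.
2*ln(n) ≈ 15.930396.
sqrt(2*ln(n)) ≈ sqrt(15.930396) ≈ 3.99129.
lambda ≈ 2*3.99129 = 7.98258.
floor(lambda*100)/100 = 7.98.

7.98


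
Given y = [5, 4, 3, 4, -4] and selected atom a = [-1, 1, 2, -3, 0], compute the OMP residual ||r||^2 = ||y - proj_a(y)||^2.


a^T a = 15.
a^T y = -7.
coeff = -7/15 = -7/15.
||r||^2 = 1181/15.

1181/15


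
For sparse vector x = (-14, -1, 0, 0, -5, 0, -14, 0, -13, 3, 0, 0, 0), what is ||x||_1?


Non-zero entries: [(0, -14), (1, -1), (4, -5), (6, -14), (8, -13), (9, 3)]
Absolute values: [14, 1, 5, 14, 13, 3]
||x||_1 = sum = 50.

50


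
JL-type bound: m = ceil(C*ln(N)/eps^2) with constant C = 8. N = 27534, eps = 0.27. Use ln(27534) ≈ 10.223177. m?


ln(27534) ≈ 10.223177.
eps^2 = 0.27^2 = 0.0729.
C*ln(N)/eps^2 ≈ 8*10.223177/0.0729 ≈ 1121.885.
m = ceil(1121.885) = 1122.

1122
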